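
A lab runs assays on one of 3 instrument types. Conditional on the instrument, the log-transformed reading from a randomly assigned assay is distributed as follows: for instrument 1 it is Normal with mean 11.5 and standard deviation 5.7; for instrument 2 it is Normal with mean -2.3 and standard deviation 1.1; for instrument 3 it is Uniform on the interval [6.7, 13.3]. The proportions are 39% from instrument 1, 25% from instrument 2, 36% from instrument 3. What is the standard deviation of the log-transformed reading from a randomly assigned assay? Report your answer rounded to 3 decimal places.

6.840

Per component, 1: μ=11.5, E[X²]=164.74; 2: μ=-2.3, E[X²]=6.5; 3: μ=10, E[X²]=103.63.
E[X] = 0.39·11.5 + 0.25·-2.3 + 0.36·10 = 7.51.
E[X²] = 0.39·164.74 + 0.25·6.5 + 0.36·103.63 = 103.18.
Var(X) = E[X²] − (E[X])² = 103.18 − 56.4001 = 46.7803.
SD(X) = √46.7803 = 6.83961.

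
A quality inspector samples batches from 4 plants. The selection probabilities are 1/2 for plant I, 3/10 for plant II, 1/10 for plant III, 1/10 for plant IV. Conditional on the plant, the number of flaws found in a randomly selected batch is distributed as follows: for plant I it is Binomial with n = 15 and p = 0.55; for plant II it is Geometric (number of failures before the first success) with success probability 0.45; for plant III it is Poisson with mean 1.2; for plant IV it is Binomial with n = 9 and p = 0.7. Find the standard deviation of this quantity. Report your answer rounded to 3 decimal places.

Per component, I: μ=8.25, E[X²]=71.775; II: μ=1.22222, E[X²]=4.20988; III: μ=1.2, E[X²]=2.64; IV: μ=6.3, E[X²]=41.58.
E[X] = 0.5·8.25 + 0.3·1.22222 + 0.1·1.2 + 0.1·6.3 = 5.24167.
E[X²] = 0.5·71.775 + 0.3·4.20988 + 0.1·2.64 + 0.1·41.58 = 41.5725.
Var(X) = E[X²] − (E[X])² = 41.5725 − 27.4751 = 14.0974.
SD(X) = √14.0974 = 3.75465.

3.755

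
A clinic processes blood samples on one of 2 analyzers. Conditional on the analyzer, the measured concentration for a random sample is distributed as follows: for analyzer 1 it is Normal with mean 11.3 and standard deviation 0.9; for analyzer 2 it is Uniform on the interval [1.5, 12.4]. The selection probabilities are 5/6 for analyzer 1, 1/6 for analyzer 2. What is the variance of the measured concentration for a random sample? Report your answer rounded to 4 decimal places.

4.9533

Per component, 1: μ=11.3, E[X²]=128.5; 2: μ=6.95, E[X²]=58.2033.
E[X] = 0.833333·11.3 + 0.166667·6.95 = 10.575.
E[X²] = 0.833333·128.5 + 0.166667·58.2033 = 116.784.
Var(X) = E[X²] − (E[X])² = 116.784 − 111.831 = 4.95326.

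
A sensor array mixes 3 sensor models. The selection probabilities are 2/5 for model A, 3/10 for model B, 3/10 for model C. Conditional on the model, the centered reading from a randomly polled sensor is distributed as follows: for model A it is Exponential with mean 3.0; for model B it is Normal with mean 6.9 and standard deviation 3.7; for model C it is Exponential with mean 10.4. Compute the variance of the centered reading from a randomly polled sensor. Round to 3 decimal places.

Per component, A: μ=3, E[X²]=18; B: μ=6.9, E[X²]=61.3; C: μ=10.4, E[X²]=216.32.
E[X] = 0.4·3 + 0.3·6.9 + 0.3·10.4 = 6.39.
E[X²] = 0.4·18 + 0.3·61.3 + 0.3·216.32 = 90.486.
Var(X) = E[X²] − (E[X])² = 90.486 − 40.8321 = 49.6539.

49.654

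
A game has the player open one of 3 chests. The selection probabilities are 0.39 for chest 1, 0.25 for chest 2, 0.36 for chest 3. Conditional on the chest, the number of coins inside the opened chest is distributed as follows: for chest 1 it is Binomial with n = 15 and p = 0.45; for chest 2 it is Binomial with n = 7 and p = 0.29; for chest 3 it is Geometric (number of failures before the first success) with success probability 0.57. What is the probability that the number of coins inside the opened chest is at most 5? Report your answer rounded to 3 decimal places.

Conditional on each chest, P(X ≤ 5): 1: 0.26076; 2: 0.996871; 3: 0.993679.
By total probability, P(X ≤ 5) = 0.39·0.26076 + 0.25·0.996871 + 0.36·0.993679 = 0.708638.

0.709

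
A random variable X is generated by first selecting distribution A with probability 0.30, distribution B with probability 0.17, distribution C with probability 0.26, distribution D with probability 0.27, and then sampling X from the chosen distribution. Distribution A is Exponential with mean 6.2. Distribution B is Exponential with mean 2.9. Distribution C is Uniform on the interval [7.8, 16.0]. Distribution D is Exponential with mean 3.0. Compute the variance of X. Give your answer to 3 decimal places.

Per component, A: μ=6.2, E[X²]=76.88; B: μ=2.9, E[X²]=16.82; C: μ=11.9, E[X²]=147.213; D: μ=3, E[X²]=18.
E[X] = 0.3·6.2 + 0.17·2.9 + 0.26·11.9 + 0.27·3 = 6.257.
E[X²] = 0.3·76.88 + 0.17·16.82 + 0.26·147.213 + 0.27·18 = 69.0589.
Var(X) = E[X²] − (E[X])² = 69.0589 − 39.15 = 29.9088.

29.909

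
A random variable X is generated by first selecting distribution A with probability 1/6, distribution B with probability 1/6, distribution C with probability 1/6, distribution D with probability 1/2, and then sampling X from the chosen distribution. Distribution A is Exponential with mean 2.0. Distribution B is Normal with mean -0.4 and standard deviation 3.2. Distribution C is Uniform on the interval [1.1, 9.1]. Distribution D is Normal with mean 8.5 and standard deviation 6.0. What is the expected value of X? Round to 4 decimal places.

5.3667

Component means — A: 2; B: -0.4; C: 5.1; D: 8.5.
E[X] = 0.166667·2 + 0.166667·-0.4 + 0.166667·5.1 + 0.5·8.5 = 5.36667.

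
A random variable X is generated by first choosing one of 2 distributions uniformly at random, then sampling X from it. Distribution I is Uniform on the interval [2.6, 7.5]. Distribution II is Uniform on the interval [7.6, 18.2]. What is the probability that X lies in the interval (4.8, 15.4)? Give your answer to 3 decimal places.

0.643

Conditional on each component, P(4.8 < X < 15.4): I: 0.55102; II: 0.735849.
By total probability, P(4.8 < X < 15.4) = 0.5·0.55102 + 0.5·0.735849 = 0.643435.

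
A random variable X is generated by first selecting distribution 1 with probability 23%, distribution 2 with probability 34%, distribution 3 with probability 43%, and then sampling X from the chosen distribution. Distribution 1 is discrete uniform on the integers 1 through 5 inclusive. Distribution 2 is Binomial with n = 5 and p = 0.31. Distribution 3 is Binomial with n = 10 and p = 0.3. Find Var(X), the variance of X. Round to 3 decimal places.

Per component, 1: μ=3, E[X²]=11; 2: μ=1.55, E[X²]=3.472; 3: μ=3, E[X²]=11.1.
E[X] = 0.23·3 + 0.34·1.55 + 0.43·3 = 2.507.
E[X²] = 0.23·11 + 0.34·3.472 + 0.43·11.1 = 8.48348.
Var(X) = E[X²] − (E[X])² = 8.48348 − 6.28505 = 2.19843.

2.198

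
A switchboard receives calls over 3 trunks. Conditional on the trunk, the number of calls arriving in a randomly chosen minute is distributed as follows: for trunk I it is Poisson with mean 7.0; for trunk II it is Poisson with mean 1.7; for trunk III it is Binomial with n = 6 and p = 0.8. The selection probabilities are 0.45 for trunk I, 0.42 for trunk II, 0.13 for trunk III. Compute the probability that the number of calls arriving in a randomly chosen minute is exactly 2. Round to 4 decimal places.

0.1229

Conditional on each trunk, P(X = 2): I: 0.0223411; II: 0.263978; III: 0.01536.
By total probability, P(X = 2) = 0.45·0.0223411 + 0.42·0.263978 + 0.13·0.01536 = 0.122921.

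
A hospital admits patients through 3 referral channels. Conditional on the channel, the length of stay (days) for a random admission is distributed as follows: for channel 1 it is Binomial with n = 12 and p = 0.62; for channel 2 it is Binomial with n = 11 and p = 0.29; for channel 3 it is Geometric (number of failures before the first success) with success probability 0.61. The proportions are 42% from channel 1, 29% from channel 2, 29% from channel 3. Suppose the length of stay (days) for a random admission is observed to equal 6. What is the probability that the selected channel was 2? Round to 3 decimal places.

0.177

Likelihoods P(X=6 | ·): 1: 0.158024; 2: 0.0495817; 3: 0.00214643.
Posterior ∝ prior × likelihood. Numerator for 2: 0.29·0.0495817 = 0.0143787.
Normalizing constant: 0.42·0.158024 + 0.29·0.0495817 + 0.29·0.00214643 = 0.0813713.
P(2 | observation) = 0.0143787 / 0.0813713 = 0.176705.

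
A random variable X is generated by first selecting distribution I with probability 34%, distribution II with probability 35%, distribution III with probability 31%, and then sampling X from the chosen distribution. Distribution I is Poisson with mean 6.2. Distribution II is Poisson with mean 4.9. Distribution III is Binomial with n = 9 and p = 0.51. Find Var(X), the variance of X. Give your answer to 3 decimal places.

5.005

Per component, I: μ=6.2, E[X²]=44.64; II: μ=4.9, E[X²]=28.91; III: μ=4.59, E[X²]=23.3172.
E[X] = 0.34·6.2 + 0.35·4.9 + 0.31·4.59 = 5.2459.
E[X²] = 0.34·44.64 + 0.35·28.91 + 0.31·23.3172 = 32.5244.
Var(X) = E[X²] − (E[X])² = 32.5244 − 27.5195 = 5.00497.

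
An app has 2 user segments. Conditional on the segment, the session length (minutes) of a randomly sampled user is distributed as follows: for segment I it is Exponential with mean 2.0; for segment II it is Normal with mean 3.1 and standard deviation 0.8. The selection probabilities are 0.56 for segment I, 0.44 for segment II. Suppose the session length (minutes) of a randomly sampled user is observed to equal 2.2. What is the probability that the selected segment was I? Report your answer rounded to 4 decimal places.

Likelihoods f(2.2 | ·): I: 0.166436; II: 0.264846.
Posterior ∝ prior × likelihood. Numerator for I: 0.56·0.166436 = 0.0932039.
Normalizing constant: 0.56·0.166436 + 0.44·0.264846 = 0.209736.
P(I | observation) = 0.0932039 / 0.209736 = 0.444387.

0.4444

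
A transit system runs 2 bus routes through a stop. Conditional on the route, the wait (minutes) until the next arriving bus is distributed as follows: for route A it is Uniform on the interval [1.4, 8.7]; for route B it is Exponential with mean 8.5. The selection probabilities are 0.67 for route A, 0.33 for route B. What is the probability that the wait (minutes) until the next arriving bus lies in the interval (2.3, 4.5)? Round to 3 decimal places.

0.259

Conditional on each route, P(2.3 < X < 4.5): A: 0.30137; B: 0.173979.
By total probability, P(2.3 < X < 4.5) = 0.67·0.30137 + 0.33·0.173979 = 0.259331.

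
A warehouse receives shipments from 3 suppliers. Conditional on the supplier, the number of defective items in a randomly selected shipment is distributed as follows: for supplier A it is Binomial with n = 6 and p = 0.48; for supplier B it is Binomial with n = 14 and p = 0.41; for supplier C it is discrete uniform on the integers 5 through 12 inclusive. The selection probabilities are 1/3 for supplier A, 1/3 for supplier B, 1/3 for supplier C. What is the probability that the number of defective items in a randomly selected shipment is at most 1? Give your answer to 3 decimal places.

0.045

Conditional on each supplier, P(X ≤ 1): A: 0.129269; B: 0.00664477; C: 0.
By total probability, P(X ≤ 1) = 0.333333·0.129269 + 0.333333·0.00664477 + 0.333333·0 = 0.0453047.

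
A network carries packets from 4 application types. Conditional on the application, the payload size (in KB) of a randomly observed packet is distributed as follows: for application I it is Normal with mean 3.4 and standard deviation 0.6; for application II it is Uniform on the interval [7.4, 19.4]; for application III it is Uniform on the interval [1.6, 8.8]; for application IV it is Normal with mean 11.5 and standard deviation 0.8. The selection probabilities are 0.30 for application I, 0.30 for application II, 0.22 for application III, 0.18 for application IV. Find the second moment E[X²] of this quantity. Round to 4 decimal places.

For each component E[X²] = Var + (mean)², giving I: 11.92; II: 191.56; III: 31.36; IV: 132.89.
Overall E[X²] = 0.3·11.92 + 0.3·191.56 + 0.22·31.36 + 0.18·132.89 = 91.8634.

91.8634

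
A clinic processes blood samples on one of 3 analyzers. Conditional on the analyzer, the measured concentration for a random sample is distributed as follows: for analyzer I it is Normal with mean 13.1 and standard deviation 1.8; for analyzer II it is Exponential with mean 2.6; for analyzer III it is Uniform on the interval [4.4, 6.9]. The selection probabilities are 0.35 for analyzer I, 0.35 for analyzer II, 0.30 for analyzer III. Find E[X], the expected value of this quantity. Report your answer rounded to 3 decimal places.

7.190

Component means — I: 13.1; II: 2.6; III: 5.65.
E[X] = 0.35·13.1 + 0.35·2.6 + 0.3·5.65 = 7.19.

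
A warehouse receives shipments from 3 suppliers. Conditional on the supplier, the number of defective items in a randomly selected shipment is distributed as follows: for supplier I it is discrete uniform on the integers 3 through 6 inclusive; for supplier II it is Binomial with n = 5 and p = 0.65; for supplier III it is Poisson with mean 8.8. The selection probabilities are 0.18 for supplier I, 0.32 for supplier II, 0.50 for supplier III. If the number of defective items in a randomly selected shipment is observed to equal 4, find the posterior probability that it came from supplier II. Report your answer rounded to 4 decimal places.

0.6103

Likelihoods P(X=4 | ·): I: 0.25; II: 0.312386; III: 0.0376641.
Posterior ∝ prior × likelihood. Numerator for II: 0.32·0.312386 = 0.0999635.
Normalizing constant: 0.18·0.25 + 0.32·0.312386 + 0.5·0.0376641 = 0.163796.
P(II | observation) = 0.0999635 / 0.163796 = 0.610294.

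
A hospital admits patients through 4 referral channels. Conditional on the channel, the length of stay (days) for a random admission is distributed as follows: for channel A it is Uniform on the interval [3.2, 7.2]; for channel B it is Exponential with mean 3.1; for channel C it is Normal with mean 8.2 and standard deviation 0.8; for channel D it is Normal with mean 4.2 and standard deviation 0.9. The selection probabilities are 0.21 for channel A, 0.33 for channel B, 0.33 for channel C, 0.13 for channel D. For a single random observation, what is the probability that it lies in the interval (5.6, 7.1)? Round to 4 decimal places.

Conditional on each channel, P(5.6 < X < 7.1): A: 0.375; B: 0.0630021; C: 0.0839887; D: 0.0592709.
By total probability, P(5.6 < X < 7.1) = 0.21·0.375 + 0.33·0.0630021 + 0.33·0.0839887 + 0.13·0.0592709 = 0.134962.

0.1350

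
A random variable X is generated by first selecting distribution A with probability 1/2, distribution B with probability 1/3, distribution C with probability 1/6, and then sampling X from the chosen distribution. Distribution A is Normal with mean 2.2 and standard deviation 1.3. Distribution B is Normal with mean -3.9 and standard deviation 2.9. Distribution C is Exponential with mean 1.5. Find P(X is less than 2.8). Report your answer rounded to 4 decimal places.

Conditional on each component, P(X < 2.8): A: 0.677794; B: 0.989565; C: 0.845362.
By total probability, P(X < 2.8) = 0.5·0.677794 + 0.333333·0.989565 + 0.166667·0.845362 = 0.809646.

0.8096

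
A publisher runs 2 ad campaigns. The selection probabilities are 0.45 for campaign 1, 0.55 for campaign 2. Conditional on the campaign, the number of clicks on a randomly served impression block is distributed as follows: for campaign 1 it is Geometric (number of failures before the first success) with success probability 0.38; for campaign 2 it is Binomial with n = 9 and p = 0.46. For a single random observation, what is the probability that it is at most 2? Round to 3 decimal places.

0.417

Conditional on each campaign, P(X ≤ 2): 1: 0.761672; 2: 0.135831.
By total probability, P(X ≤ 2) = 0.45·0.761672 + 0.55·0.135831 = 0.41746.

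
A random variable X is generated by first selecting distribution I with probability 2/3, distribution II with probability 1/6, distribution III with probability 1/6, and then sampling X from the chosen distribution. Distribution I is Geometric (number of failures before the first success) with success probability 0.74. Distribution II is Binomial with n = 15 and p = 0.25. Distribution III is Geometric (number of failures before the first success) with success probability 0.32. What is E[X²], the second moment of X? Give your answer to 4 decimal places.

For each component E[X²] = Var + (mean)², giving I: 0.598247; II: 16.875; III: 11.1562.
Overall E[X²] = 0.666667·0.598247 + 0.166667·16.875 + 0.166667·11.1562 = 5.07071.

5.0707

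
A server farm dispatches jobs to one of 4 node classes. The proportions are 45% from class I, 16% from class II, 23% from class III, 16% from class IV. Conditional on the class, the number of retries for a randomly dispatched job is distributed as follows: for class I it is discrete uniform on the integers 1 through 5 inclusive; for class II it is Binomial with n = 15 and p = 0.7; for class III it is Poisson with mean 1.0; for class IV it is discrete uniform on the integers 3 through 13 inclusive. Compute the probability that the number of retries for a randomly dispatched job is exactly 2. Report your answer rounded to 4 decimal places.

Conditional on each class, P(X = 2): I: 0.2; II: 8.20279e-06; III: 0.18394; IV: 0.
By total probability, P(X = 2) = 0.45·0.2 + 0.16·8.20279e-06 + 0.23·0.18394 + 0.16·0 = 0.132307.

0.1323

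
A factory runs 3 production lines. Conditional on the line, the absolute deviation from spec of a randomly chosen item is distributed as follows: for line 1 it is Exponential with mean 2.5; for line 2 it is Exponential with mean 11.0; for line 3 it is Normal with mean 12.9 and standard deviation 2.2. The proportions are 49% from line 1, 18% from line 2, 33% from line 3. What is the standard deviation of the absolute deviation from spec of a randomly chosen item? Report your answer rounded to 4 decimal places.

7.1075

Per component, 1: μ=2.5, E[X²]=12.5; 2: μ=11, E[X²]=242; 3: μ=12.9, E[X²]=171.25.
E[X] = 0.49·2.5 + 0.18·11 + 0.33·12.9 = 7.462.
E[X²] = 0.49·12.5 + 0.18·242 + 0.33·171.25 = 106.197.
Var(X) = E[X²] − (E[X])² = 106.197 − 55.6814 = 50.5161.
SD(X) = √50.5161 = 7.10746.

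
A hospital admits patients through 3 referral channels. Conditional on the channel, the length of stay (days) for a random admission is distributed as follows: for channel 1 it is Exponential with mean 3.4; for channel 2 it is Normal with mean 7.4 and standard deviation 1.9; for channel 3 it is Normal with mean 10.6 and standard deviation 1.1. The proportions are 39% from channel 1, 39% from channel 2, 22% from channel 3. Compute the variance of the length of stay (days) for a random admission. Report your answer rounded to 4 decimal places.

Per component, 1: μ=3.4, E[X²]=23.12; 2: μ=7.4, E[X²]=58.37; 3: μ=10.6, E[X²]=113.57.
E[X] = 0.39·3.4 + 0.39·7.4 + 0.22·10.6 = 6.544.
E[X²] = 0.39·23.12 + 0.39·58.37 + 0.22·113.57 = 56.7665.
Var(X) = E[X²] − (E[X])² = 56.7665 − 42.8239 = 13.9426.

13.9426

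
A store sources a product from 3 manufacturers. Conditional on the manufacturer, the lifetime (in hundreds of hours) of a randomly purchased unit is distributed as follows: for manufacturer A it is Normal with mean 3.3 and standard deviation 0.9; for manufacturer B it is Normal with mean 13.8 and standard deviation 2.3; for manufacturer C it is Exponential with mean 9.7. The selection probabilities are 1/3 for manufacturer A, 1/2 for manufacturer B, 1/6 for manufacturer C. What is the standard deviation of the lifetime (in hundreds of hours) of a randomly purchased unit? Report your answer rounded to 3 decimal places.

Per component, A: μ=3.3, E[X²]=11.7; B: μ=13.8, E[X²]=195.73; C: μ=9.7, E[X²]=188.18.
E[X] = 0.333333·3.3 + 0.5·13.8 + 0.166667·9.7 = 9.61667.
E[X²] = 0.333333·11.7 + 0.5·195.73 + 0.166667·188.18 = 133.128.
Var(X) = E[X²] − (E[X])² = 133.128 − 92.4803 = 40.6481.
SD(X) = √40.6481 = 6.37558.

6.376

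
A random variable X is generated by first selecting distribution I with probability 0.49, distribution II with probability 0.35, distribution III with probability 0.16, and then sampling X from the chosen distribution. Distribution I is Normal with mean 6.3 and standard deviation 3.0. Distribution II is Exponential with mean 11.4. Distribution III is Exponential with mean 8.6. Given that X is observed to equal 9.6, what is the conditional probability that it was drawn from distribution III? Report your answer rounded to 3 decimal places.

Likelihoods f(9.6 | ·): I: 0.0726174; II: 0.0377897; III: 0.0380809.
Posterior ∝ prior × likelihood. Numerator for III: 0.16·0.0380809 = 0.00609295.
Normalizing constant: 0.49·0.0726174 + 0.35·0.0377897 + 0.16·0.0380809 = 0.0549019.
P(III | observation) = 0.00609295 / 0.0549019 = 0.110979.

0.111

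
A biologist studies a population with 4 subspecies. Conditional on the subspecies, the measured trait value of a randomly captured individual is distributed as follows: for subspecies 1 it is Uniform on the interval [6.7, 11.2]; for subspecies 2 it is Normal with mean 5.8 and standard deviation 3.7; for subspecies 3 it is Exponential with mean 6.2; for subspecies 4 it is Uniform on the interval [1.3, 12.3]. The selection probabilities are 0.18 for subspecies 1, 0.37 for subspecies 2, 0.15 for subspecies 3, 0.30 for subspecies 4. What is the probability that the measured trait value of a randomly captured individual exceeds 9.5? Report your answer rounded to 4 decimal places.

0.2355

Conditional on each subspecies, P(X > 9.5): 1: 0.377778; 2: 0.158655; 3: 0.216047; 4: 0.254545.
By total probability, P(X > 9.5) = 0.18·0.377778 + 0.37·0.158655 + 0.15·0.216047 + 0.3·0.254545 = 0.235473.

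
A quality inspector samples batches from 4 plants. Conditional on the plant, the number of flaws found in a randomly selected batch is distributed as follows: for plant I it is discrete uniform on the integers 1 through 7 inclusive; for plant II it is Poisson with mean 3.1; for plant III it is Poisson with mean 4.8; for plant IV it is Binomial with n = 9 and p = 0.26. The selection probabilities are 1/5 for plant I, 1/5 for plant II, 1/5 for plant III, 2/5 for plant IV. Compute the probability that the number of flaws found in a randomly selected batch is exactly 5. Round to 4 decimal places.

0.1030

Conditional on each plant, P(X = 5): I: 0.142857; II: 0.107477; III: 0.174748; IV: 0.0448915.
By total probability, P(X = 5) = 0.2·0.142857 + 0.2·0.107477 + 0.2·0.174748 + 0.4·0.0448915 = 0.102973.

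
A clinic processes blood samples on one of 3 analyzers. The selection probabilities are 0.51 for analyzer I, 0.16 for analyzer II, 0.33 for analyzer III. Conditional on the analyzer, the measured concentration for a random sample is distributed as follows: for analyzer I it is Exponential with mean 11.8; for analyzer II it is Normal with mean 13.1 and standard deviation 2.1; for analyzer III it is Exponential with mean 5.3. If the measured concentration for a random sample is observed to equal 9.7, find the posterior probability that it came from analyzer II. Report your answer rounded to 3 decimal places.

Likelihoods f(9.7 | ·): I: 0.0372489; II: 0.0512247; III: 0.030261.
Posterior ∝ prior × likelihood. Numerator for II: 0.16·0.0512247 = 0.00819595.
Normalizing constant: 0.51·0.0372489 + 0.16·0.0512247 + 0.33·0.030261 = 0.037179.
P(II | observation) = 0.00819595 / 0.037179 = 0.220446.

0.220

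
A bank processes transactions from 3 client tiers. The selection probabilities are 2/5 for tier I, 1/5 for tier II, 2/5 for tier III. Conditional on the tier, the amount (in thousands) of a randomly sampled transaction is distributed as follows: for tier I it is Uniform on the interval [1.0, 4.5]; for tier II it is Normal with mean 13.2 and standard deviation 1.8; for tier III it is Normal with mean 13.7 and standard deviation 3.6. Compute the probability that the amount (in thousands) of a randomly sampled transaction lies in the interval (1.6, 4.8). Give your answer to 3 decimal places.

Conditional on each tier, P(1.6 < X < 4.8): I: 0.828571; II: 1.53057e-06; III: 0.00632565.
By total probability, P(1.6 < X < 4.8) = 0.4·0.828571 + 0.2·1.53057e-06 + 0.4·0.00632565 = 0.333959.

0.334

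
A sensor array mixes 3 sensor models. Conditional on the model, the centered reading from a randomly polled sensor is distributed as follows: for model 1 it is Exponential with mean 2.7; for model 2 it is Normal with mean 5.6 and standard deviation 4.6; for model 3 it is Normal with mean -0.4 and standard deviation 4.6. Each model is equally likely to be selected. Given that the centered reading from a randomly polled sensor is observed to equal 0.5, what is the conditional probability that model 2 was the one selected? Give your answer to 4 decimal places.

Likelihoods f(0.5 | ·): 1: 0.307759; 2: 0.0469066; 3: 0.0850824.
Posterior ∝ prior × likelihood. Numerator for 2: 0.333333·0.0469066 = 0.0156355.
Normalizing constant: 0.333333·0.307759 + 0.333333·0.0469066 + 0.333333·0.0850824 = 0.146583.
P(2 | observation) = 0.0156355 / 0.146583 = 0.106667.

0.1067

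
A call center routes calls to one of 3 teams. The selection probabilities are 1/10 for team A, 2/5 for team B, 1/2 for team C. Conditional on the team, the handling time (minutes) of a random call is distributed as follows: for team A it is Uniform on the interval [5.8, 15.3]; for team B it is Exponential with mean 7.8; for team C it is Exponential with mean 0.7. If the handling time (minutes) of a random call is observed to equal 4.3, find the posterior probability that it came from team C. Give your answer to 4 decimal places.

0.0494

Likelihoods f(4.3 | ·): A: 0; B: 0.0738732; C: 0.00306968.
Posterior ∝ prior × likelihood. Numerator for C: 0.5·0.00306968 = 0.00153484.
Normalizing constant: 0.1·0 + 0.4·0.0738732 + 0.5·0.00306968 = 0.0310841.
P(C | observation) = 0.00153484 / 0.0310841 = 0.049377.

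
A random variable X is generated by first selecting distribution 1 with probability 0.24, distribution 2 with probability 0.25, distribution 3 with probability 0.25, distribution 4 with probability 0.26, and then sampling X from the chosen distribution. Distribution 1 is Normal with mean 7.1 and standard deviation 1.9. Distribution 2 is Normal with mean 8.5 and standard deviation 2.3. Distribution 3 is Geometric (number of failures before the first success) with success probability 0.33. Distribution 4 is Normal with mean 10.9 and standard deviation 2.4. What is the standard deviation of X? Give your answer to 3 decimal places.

3.986

Per component, 1: μ=7.1, E[X²]=54.02; 2: μ=8.5, E[X²]=77.54; 3: μ=2.0303, E[X²]=10.2746; 4: μ=10.9, E[X²]=124.57.
E[X] = 0.24·7.1 + 0.25·8.5 + 0.25·2.0303 + 0.26·10.9 = 7.17058.
E[X²] = 0.24·54.02 + 0.25·77.54 + 0.25·10.2746 + 0.26·124.57 = 67.3066.
Var(X) = E[X²] − (E[X])² = 67.3066 − 51.4172 = 15.8895.
SD(X) = √15.8895 = 3.98616.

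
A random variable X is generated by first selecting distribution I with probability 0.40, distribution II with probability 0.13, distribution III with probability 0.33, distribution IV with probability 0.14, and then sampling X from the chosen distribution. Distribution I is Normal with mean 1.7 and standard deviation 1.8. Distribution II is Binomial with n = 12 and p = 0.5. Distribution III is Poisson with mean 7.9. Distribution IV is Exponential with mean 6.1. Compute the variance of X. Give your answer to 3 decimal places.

Per component, I: μ=1.7, E[X²]=6.13; II: μ=6, E[X²]=39; III: μ=7.9, E[X²]=70.31; IV: μ=6.1, E[X²]=74.42.
E[X] = 0.4·1.7 + 0.13·6 + 0.33·7.9 + 0.14·6.1 = 4.921.
E[X²] = 0.4·6.13 + 0.13·39 + 0.33·70.31 + 0.14·74.42 = 41.1431.
Var(X) = E[X²] − (E[X])² = 41.1431 − 24.2162 = 16.9269.

16.927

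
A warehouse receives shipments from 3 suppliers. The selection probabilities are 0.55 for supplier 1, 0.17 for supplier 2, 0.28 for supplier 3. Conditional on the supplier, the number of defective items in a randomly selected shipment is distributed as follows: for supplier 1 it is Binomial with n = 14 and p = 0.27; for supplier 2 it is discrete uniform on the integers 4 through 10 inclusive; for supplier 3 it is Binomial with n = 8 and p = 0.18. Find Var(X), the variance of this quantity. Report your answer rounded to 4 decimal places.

5.8125

Per component, 1: μ=3.78, E[X²]=17.0478; 2: μ=7, E[X²]=53; 3: μ=1.44, E[X²]=3.2544.
E[X] = 0.55·3.78 + 0.17·7 + 0.28·1.44 = 3.6722.
E[X²] = 0.55·17.0478 + 0.17·53 + 0.28·3.2544 = 19.2975.
Var(X) = E[X²] − (E[X])² = 19.2975 − 13.4851 = 5.81247.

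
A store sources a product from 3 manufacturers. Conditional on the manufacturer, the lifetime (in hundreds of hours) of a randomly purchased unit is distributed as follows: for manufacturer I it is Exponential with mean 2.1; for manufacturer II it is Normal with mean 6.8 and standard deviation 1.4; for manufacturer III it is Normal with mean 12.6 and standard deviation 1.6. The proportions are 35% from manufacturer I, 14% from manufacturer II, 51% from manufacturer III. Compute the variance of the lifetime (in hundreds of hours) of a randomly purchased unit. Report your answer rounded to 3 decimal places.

Per component, I: μ=2.1, E[X²]=8.82; II: μ=6.8, E[X²]=48.2; III: μ=12.6, E[X²]=161.32.
E[X] = 0.35·2.1 + 0.14·6.8 + 0.51·12.6 = 8.113.
E[X²] = 0.35·8.82 + 0.14·48.2 + 0.51·161.32 = 92.1082.
Var(X) = E[X²] − (E[X])² = 92.1082 − 65.8208 = 26.2874.

26.287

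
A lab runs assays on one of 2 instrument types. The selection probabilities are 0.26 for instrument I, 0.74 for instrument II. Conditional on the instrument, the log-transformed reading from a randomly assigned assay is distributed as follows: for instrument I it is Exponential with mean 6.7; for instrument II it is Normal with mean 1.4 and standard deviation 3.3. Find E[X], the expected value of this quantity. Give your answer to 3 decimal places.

Component means — I: 6.7; II: 1.4.
E[X] = 0.26·6.7 + 0.74·1.4 = 2.778.

2.778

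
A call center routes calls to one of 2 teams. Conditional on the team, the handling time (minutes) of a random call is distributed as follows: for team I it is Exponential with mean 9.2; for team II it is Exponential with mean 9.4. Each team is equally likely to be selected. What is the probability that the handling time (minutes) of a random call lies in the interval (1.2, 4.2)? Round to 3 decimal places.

Conditional on each team, P(1.2 < X < 4.2): I: 0.24423; II: 0.240487.
By total probability, P(1.2 < X < 4.2) = 0.5·0.24423 + 0.5·0.240487 = 0.242359.

0.242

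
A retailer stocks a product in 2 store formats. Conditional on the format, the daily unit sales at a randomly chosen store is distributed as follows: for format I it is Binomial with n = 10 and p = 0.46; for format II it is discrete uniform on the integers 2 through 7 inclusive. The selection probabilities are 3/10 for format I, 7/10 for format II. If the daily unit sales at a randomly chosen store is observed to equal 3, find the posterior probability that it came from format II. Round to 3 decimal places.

Likelihoods P(X=3 | ·): I: 0.156391; II: 0.166667.
Posterior ∝ prior × likelihood. Numerator for II: 0.7·0.166667 = 0.116667.
Normalizing constant: 0.3·0.156391 + 0.7·0.166667 = 0.163584.
P(II | observation) = 0.116667 / 0.163584 = 0.713192.

0.713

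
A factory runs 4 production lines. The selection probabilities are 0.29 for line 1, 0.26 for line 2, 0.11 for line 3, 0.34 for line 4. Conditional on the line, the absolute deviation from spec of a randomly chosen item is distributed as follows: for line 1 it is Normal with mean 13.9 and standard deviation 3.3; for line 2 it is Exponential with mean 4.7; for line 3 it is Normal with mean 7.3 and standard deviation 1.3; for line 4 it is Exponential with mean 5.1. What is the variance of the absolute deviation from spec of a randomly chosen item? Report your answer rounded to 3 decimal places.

33.726

Per component, 1: μ=13.9, E[X²]=204.1; 2: μ=4.7, E[X²]=44.18; 3: μ=7.3, E[X²]=54.98; 4: μ=5.1, E[X²]=52.02.
E[X] = 0.29·13.9 + 0.26·4.7 + 0.11·7.3 + 0.34·5.1 = 7.79.
E[X²] = 0.29·204.1 + 0.26·44.18 + 0.11·54.98 + 0.34·52.02 = 94.4104.
Var(X) = E[X²] − (E[X])² = 94.4104 − 60.6841 = 33.7263.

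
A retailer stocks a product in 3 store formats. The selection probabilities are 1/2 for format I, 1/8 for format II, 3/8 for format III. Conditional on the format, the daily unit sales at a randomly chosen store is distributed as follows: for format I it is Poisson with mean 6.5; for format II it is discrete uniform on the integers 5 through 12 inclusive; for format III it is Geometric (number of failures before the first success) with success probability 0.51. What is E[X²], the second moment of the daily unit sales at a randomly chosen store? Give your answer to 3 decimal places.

For each component E[X²] = Var + (mean)², giving I: 48.75; II: 77.5; III: 2.807.
Overall E[X²] = 0.5·48.75 + 0.125·77.5 + 0.375·2.807 = 35.1151.

35.115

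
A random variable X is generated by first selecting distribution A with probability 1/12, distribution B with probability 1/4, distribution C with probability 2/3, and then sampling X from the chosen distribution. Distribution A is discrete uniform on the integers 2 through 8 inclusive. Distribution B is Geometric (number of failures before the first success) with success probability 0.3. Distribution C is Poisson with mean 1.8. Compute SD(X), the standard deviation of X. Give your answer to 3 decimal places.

Per component, A: μ=5, E[X²]=29; B: μ=2.33333, E[X²]=13.2222; C: μ=1.8, E[X²]=5.04.
E[X] = 0.0833333·5 + 0.25·2.33333 + 0.666667·1.8 = 2.2.
E[X²] = 0.0833333·29 + 0.25·13.2222 + 0.666667·5.04 = 9.08222.
Var(X) = E[X²] − (E[X])² = 9.08222 − 4.84 = 4.24222.
SD(X) = √4.24222 = 2.05967.

2.060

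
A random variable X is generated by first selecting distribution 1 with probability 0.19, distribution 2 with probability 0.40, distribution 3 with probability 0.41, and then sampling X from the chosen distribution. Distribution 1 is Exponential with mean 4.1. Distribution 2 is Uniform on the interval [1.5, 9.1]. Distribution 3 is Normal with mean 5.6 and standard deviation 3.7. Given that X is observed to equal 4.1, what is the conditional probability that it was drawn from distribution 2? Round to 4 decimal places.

Likelihoods f(4.1 | ·): 1: 0.0897267; 2: 0.131579; 3: 0.099316.
Posterior ∝ prior × likelihood. Numerator for 2: 0.4·0.131579 = 0.0526316.
Normalizing constant: 0.19·0.0897267 + 0.4·0.131579 + 0.41·0.099316 = 0.110399.
P(2 | observation) = 0.0526316 / 0.110399 = 0.476739.

0.4767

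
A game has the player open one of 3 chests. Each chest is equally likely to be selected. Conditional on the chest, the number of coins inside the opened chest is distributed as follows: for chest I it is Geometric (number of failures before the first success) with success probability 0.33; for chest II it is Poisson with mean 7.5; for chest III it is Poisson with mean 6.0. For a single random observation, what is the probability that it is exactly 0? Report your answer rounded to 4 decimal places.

Conditional on each chest, P(X = 0): I: 0.33; II: 0.000553084; III: 0.00247875.
By total probability, P(X = 0) = 0.333333·0.33 + 0.333333·0.000553084 + 0.333333·0.00247875 = 0.111011.

0.1110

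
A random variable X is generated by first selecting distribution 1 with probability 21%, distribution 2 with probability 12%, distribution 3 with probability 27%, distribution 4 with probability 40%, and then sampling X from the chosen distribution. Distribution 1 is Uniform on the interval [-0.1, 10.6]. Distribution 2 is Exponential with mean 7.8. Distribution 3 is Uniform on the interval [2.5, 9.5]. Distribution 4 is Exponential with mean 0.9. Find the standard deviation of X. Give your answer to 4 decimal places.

4.2090

Per component, 1: μ=5.25, E[X²]=37.1033; 2: μ=7.8, E[X²]=121.68; 3: μ=6, E[X²]=40.0833; 4: μ=0.9, E[X²]=1.62.
E[X] = 0.21·5.25 + 0.12·7.8 + 0.27·6 + 0.4·0.9 = 4.0185.
E[X²] = 0.21·37.1033 + 0.12·121.68 + 0.27·40.0833 + 0.4·1.62 = 33.8638.
Var(X) = E[X²] − (E[X])² = 33.8638 − 16.1483 = 17.7155.
SD(X) = √17.7155 = 4.20897.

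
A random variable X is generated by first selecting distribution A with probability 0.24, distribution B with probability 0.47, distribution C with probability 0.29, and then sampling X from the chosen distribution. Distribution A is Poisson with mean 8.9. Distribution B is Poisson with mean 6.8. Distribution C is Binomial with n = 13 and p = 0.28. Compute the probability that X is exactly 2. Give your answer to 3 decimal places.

0.061

Conditional on each component, P(X = 2): A: 0.00540168; B: 0.0257505; C: 0.164842.
By total probability, P(X = 2) = 0.24·0.00540168 + 0.47·0.0257505 + 0.29·0.164842 = 0.0612033.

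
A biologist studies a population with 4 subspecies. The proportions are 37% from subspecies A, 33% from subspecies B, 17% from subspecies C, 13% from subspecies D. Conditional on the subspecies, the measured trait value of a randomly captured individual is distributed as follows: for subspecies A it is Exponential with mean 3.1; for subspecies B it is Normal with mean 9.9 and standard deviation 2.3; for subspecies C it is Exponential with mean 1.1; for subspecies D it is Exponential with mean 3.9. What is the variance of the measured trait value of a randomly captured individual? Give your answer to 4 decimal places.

19.4747

Per component, A: μ=3.1, E[X²]=19.22; B: μ=9.9, E[X²]=103.3; C: μ=1.1, E[X²]=2.42; D: μ=3.9, E[X²]=30.42.
E[X] = 0.37·3.1 + 0.33·9.9 + 0.17·1.1 + 0.13·3.9 = 5.108.
E[X²] = 0.37·19.22 + 0.33·103.3 + 0.17·2.42 + 0.13·30.42 = 45.5664.
Var(X) = E[X²] − (E[X])² = 45.5664 − 26.0917 = 19.4747.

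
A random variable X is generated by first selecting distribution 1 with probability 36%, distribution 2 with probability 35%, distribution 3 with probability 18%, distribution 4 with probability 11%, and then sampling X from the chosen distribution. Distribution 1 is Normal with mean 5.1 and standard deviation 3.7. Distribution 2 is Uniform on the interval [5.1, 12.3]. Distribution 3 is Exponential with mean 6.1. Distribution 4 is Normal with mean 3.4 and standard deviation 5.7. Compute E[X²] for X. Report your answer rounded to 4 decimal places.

For each component E[X²] = Var + (mean)², giving 1: 39.7; 2: 80.01; 3: 74.42; 4: 44.05.
Overall E[X²] = 0.36·39.7 + 0.35·80.01 + 0.18·74.42 + 0.11·44.05 = 60.5366.

60.5366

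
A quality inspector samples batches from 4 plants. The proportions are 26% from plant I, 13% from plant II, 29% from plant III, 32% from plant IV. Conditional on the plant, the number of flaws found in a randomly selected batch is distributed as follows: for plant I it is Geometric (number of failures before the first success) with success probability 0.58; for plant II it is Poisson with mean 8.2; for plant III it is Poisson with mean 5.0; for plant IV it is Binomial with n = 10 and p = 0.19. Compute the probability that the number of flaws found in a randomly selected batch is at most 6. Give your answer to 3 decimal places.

Conditional on each plant, P(X ≤ 6): I: 0.997695; II: 0.289562; III: 0.762183; IV: 0.999377.
By total probability, P(X ≤ 6) = 0.26·0.997695 + 0.13·0.289562 + 0.29·0.762183 + 0.32·0.999377 = 0.837878.

0.838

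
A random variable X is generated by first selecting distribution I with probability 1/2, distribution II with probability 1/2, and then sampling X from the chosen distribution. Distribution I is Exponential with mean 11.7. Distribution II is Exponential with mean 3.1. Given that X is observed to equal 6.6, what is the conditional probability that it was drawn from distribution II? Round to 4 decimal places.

0.4411

Likelihoods f(6.6 | ·): I: 0.0486214; II: 0.0383717.
Posterior ∝ prior × likelihood. Numerator for II: 0.5·0.0383717 = 0.0191859.
Normalizing constant: 0.5·0.0486214 + 0.5·0.0383717 = 0.0434966.
P(II | observation) = 0.0191859 / 0.0434966 = 0.441089.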